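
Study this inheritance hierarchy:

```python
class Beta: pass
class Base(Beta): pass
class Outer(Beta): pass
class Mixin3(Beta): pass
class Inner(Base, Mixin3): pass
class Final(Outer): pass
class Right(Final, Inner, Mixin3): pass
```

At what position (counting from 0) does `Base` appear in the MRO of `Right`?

L[Right] = Right + merge(L[Final], L[Inner], L[Mixin3], [Final Inner Mixin3])
  take Final:  [Final Outer Beta object] + [Inner Base Mixin3 Beta object] + [Mixin3 Beta object] + [Final Inner Mixin3]
  take Outer:  [Outer Beta object] + [Inner Base Mixin3 Beta object] + [Mixin3 Beta object] + [Inner Mixin3]
  take Inner:  [Beta object] + [Inner Base Mixin3 Beta object] + [Mixin3 Beta object] + [Inner Mixin3]
  take Base:  [Beta object] + [Base Mixin3 Beta object] + [Mixin3 Beta object] + [Mixin3]
  take Mixin3:  [Beta object] + [Mixin3 Beta object] + [Mixin3 Beta object] + [Mixin3]
  take Beta:  [Beta object] + [Beta object] + [Beta object]
  take object:  [object] + [object] + [object]
MRO: Right Final Outer Inner Base Mixin3 Beta object
Base sits at index 4.

4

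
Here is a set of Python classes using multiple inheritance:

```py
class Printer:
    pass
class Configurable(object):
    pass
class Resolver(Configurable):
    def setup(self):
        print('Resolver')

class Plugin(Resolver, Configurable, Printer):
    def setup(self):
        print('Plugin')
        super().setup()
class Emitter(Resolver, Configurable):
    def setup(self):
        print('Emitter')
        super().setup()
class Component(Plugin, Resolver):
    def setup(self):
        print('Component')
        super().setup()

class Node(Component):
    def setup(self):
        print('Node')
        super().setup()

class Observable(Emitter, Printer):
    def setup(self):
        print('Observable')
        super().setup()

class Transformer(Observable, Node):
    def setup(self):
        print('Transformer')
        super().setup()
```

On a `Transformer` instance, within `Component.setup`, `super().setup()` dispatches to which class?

L[Transformer] = Transformer + merge(L[Observable], L[Node], [Observable Node])
  take Observable:  [Observable Emitter Resolver Configurable Printer object] + [Node Component Plugin Resolver Configurable Printer object] + [Observable Node]
  take Emitter:  [Emitter Resolver Configurable Printer object] + [Node Component Plugin Resolver Configurable Printer object] + [Node]
  take Node:  [Resolver Configurable Printer object] + [Node Component Plugin Resolver Configurable Printer object] + [Node]
  take Component:  [Resolver Configurable Printer object] + [Component Plugin Resolver Configurable Printer object]
  take Plugin:  [Resolver Configurable Printer object] + [Plugin Resolver Configurable Printer object]
  take Resolver:  [Resolver Configurable Printer object] + [Resolver Configurable Printer object]
  take Configurable:  [Configurable Printer object] + [Configurable Printer object]
  take Printer:  [Printer object] + [Printer object]
  take object:  [object] + [object]
MRO: Transformer Observable Emitter Node Component Plugin Resolver Configurable Printer object
super() in Component.setup on a Transformer instance goes to the class after Component in Transformer's MRO: Plugin.

Plugin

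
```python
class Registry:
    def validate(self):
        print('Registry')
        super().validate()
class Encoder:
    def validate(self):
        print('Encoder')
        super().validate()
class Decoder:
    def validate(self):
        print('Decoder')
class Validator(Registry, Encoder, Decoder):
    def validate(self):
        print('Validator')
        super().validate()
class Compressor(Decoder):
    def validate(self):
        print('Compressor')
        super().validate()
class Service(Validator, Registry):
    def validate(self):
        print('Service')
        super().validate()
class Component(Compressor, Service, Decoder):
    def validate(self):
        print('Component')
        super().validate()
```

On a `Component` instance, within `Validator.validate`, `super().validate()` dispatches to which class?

L[Component] = Component + merge(L[Compressor], L[Service], L[Decoder], [Compressor Service Decoder])
  take Compressor:  [Compressor Decoder object] + [Service Validator Registry Encoder Decoder object] + [Decoder object] + [Compressor Service Decoder]
  take Service:  [Decoder object] + [Service Validator Registry Encoder Decoder object] + [Decoder object] + [Service Decoder]
  take Validator:  [Decoder object] + [Validator Registry Encoder Decoder object] + [Decoder object] + [Decoder]
  take Registry:  [Decoder object] + [Registry Encoder Decoder object] + [Decoder object] + [Decoder]
  take Encoder:  [Decoder object] + [Encoder Decoder object] + [Decoder object] + [Decoder]
  take Decoder:  [Decoder object] + [Decoder object] + [Decoder object] + [Decoder]
  take object:  [object] + [object] + [object]
MRO: Component Compressor Service Validator Registry Encoder Decoder object
super() in Validator.validate on a Component instance goes to the class after Validator in Component's MRO: Registry.

Registry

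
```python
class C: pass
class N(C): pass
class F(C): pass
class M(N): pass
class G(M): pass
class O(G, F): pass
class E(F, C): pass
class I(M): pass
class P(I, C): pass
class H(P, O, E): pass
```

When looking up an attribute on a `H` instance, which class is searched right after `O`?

G

L[H] = H + merge(L[P], L[O], L[E], [P O E])
  take P:  [P I M N C object] + [O G M N F C object] + [E F C object] + [P O E]
  take I:  [I M N C object] + [O G M N F C object] + [E F C object] + [O E]
  take O:  [M N C object] + [O G M N F C object] + [E F C object] + [O E]
  take G:  [M N C object] + [G M N F C object] + [E F C object] + [E]
  take M:  [M N C object] + [M N F C object] + [E F C object] + [E]
  take N:  [N C object] + [N F C object] + [E F C object] + [E]
  take E:  [C object] + [F C object] + [E F C object] + [E]
  take F:  [C object] + [F C object] + [F C object]
  take C:  [C object] + [C object] + [C object]
  take object:  [object] + [object] + [object]
MRO: H P I O G M N E F C object
O is at position 3; next is G.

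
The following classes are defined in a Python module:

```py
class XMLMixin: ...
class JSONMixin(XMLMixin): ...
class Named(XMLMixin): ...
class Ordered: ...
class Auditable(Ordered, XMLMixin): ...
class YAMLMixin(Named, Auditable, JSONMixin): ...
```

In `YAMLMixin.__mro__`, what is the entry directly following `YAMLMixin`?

Named

L[YAMLMixin] = YAMLMixin + merge(L[Named], L[Auditable], L[JSONMixin], [Named Auditable JSONMixin])
  take Named:  [Named XMLMixin object] + [Auditable Ordered XMLMixin object] + [JSONMixin XMLMixin object] + [Named Auditable JSONMixin]
  take Auditable:  [XMLMixin object] + [Auditable Ordered XMLMixin object] + [JSONMixin XMLMixin object] + [Auditable JSONMixin]
  take Ordered:  [XMLMixin object] + [Ordered XMLMixin object] + [JSONMixin XMLMixin object] + [JSONMixin]
  take JSONMixin:  [XMLMixin object] + [XMLMixin object] + [JSONMixin XMLMixin object] + [JSONMixin]
  take XMLMixin:  [XMLMixin object] + [XMLMixin object] + [XMLMixin object]
  take object:  [object] + [object] + [object]
MRO: YAMLMixin Named Auditable Ordered JSONMixin XMLMixin object
YAMLMixin is at position 0; next is Named.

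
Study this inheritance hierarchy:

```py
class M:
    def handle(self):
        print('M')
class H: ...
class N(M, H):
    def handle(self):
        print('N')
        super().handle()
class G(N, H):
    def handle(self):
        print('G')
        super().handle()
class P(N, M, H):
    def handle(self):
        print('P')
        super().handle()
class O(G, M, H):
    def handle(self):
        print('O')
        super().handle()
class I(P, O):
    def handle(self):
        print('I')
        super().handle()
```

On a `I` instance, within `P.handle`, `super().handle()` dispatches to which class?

O

L[I] = I + merge(L[P], L[O], [P O])
  take P:  [P N M H object] + [O G N M H object] + [P O]
  take O:  [N M H object] + [O G N M H object] + [O]
  take G:  [N M H object] + [G N M H object]
  take N:  [N M H object] + [N M H object]
  take M:  [M H object] + [M H object]
  take H:  [H object] + [H object]
  take object:  [object] + [object]
MRO: I P O G N M H object
super() in P.handle on a I instance goes to the class after P in I's MRO: O.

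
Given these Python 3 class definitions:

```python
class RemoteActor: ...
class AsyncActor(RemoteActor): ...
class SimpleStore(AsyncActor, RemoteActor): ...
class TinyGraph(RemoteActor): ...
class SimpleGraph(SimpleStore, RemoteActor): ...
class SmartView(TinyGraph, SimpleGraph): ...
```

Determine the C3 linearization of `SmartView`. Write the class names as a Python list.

[SmartView, TinyGraph, SimpleGraph, SimpleStore, AsyncActor, RemoteActor, object]

L[SmartView] = SmartView + merge(L[TinyGraph], L[SimpleGraph], [TinyGraph SimpleGraph])
  take TinyGraph:  [TinyGraph RemoteActor object] + [SimpleGraph SimpleStore AsyncActor RemoteActor object] + [TinyGraph SimpleGraph]
  take SimpleGraph:  [RemoteActor object] + [SimpleGraph SimpleStore AsyncActor RemoteActor object] + [SimpleGraph]
  take SimpleStore:  [RemoteActor object] + [SimpleStore AsyncActor RemoteActor object]
  take AsyncActor:  [RemoteActor object] + [AsyncActor RemoteActor object]
  take RemoteActor:  [RemoteActor object] + [RemoteActor object]
  take object:  [object] + [object]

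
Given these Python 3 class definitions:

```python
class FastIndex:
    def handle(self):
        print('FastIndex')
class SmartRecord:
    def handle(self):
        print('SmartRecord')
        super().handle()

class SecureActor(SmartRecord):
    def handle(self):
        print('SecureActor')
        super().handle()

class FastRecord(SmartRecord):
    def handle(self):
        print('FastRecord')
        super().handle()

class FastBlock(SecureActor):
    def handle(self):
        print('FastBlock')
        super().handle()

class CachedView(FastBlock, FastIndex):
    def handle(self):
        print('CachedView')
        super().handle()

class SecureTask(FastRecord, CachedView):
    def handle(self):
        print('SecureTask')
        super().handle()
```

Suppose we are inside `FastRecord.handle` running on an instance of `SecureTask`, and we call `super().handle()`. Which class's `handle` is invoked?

L[SecureTask] = SecureTask + merge(L[FastRecord], L[CachedView], [FastRecord CachedView])
  take FastRecord:  [FastRecord SmartRecord object] + [CachedView FastBlock SecureActor SmartRecord FastIndex object] + [FastRecord CachedView]
  take CachedView:  [SmartRecord object] + [CachedView FastBlock SecureActor SmartRecord FastIndex object] + [CachedView]
  take FastBlock:  [SmartRecord object] + [FastBlock SecureActor SmartRecord FastIndex object]
  take SecureActor:  [SmartRecord object] + [SecureActor SmartRecord FastIndex object]
  take SmartRecord:  [SmartRecord object] + [SmartRecord FastIndex object]
  take FastIndex:  [object] + [FastIndex object]
  take object:  [object] + [object]
MRO: SecureTask FastRecord CachedView FastBlock SecureActor SmartRecord FastIndex object
super() in FastRecord.handle on a SecureTask instance goes to the class after FastRecord in SecureTask's MRO: CachedView.

CachedView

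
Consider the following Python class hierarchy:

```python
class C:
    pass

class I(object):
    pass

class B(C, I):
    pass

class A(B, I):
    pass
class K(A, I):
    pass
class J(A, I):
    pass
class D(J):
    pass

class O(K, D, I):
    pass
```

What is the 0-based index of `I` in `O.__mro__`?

L[O] = O + merge(L[K], L[D], L[I], [K D I])
  take K:  [K A B C I object] + [D J A B C I object] + [I object] + [K D I]
  take D:  [A B C I object] + [D J A B C I object] + [I object] + [D I]
  take J:  [A B C I object] + [J A B C I object] + [I object] + [I]
  take A:  [A B C I object] + [A B C I object] + [I object] + [I]
  take B:  [B C I object] + [B C I object] + [I object] + [I]
  take C:  [C I object] + [C I object] + [I object] + [I]
  take I:  [I object] + [I object] + [I object] + [I]
  take object:  [object] + [object] + [object]
MRO: O K D J A B C I object
I sits at index 7.

7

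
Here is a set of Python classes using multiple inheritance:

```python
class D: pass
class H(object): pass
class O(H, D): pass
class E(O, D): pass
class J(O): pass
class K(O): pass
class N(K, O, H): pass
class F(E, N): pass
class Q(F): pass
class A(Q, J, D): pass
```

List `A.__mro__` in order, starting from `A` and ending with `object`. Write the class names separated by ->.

L[A] = A + merge(L[Q], L[J], L[D], [Q J D])
  take Q:  [Q F E N K O H D object] + [J O H D object] + [D object] + [Q J D]
  take F:  [F E N K O H D object] + [J O H D object] + [D object] + [J D]
  take E:  [E N K O H D object] + [J O H D object] + [D object] + [J D]
  take N:  [N K O H D object] + [J O H D object] + [D object] + [J D]
  take K:  [K O H D object] + [J O H D object] + [D object] + [J D]
  take J:  [O H D object] + [J O H D object] + [D object] + [J D]
  take O:  [O H D object] + [O H D object] + [D object] + [D]
  take H:  [H D object] + [H D object] + [D object] + [D]
  take D:  [D object] + [D object] + [D object] + [D]
  take object:  [object] + [object] + [object]

A -> Q -> F -> E -> N -> K -> J -> O -> H -> D -> object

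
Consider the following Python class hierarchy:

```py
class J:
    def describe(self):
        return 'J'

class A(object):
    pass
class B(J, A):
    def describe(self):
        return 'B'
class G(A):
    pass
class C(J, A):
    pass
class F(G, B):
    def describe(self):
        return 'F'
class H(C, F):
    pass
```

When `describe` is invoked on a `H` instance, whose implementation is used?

F

L[H] = H + merge(L[C], L[F], [C F])
  take C:  [C J A object] + [F G B J A object] + [C F]
  take F:  [J A object] + [F G B J A object] + [F]
  take G:  [J A object] + [G B J A object]
  take B:  [J A object] + [B J A object]
  take J:  [J A object] + [J A object]
  take A:  [A object] + [A object]
  take object:  [object] + [object]
MRO: H C F G B J A object
describe is defined in: B, F, J. First along the MRO is F.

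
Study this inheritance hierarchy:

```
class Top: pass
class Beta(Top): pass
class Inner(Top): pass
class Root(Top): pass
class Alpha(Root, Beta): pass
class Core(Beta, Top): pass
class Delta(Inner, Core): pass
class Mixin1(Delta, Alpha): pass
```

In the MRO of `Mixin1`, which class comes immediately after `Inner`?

Core

L[Mixin1] = Mixin1 + merge(L[Delta], L[Alpha], [Delta Alpha])
  take Delta:  [Delta Inner Core Beta Top object] + [Alpha Root Beta Top object] + [Delta Alpha]
  take Inner:  [Inner Core Beta Top object] + [Alpha Root Beta Top object] + [Alpha]
  take Core:  [Core Beta Top object] + [Alpha Root Beta Top object] + [Alpha]
  take Alpha:  [Beta Top object] + [Alpha Root Beta Top object] + [Alpha]
  take Root:  [Beta Top object] + [Root Beta Top object]
  take Beta:  [Beta Top object] + [Beta Top object]
  take Top:  [Top object] + [Top object]
  take object:  [object] + [object]
MRO: Mixin1 Delta Inner Core Alpha Root Beta Top object
Inner is at position 2; next is Core.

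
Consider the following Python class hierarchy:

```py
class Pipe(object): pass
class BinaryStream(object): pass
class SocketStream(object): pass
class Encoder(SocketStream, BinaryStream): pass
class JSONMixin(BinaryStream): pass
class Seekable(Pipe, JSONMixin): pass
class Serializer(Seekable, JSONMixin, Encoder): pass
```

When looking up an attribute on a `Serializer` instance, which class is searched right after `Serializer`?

L[Serializer] = Serializer + merge(L[Seekable], L[JSONMixin], L[Encoder], [Seekable JSONMixin Encoder])
  take Seekable:  [Seekable Pipe JSONMixin BinaryStream object] + [JSONMixin BinaryStream object] + [Encoder SocketStream BinaryStream object] + [Seekable JSONMixin Encoder]
  take Pipe:  [Pipe JSONMixin BinaryStream object] + [JSONMixin BinaryStream object] + [Encoder SocketStream BinaryStream object] + [JSONMixin Encoder]
  take JSONMixin:  [JSONMixin BinaryStream object] + [JSONMixin BinaryStream object] + [Encoder SocketStream BinaryStream object] + [JSONMixin Encoder]
  take Encoder:  [BinaryStream object] + [BinaryStream object] + [Encoder SocketStream BinaryStream object] + [Encoder]
  take SocketStream:  [BinaryStream object] + [BinaryStream object] + [SocketStream BinaryStream object]
  take BinaryStream:  [BinaryStream object] + [BinaryStream object] + [BinaryStream object]
  take object:  [object] + [object] + [object]
MRO: Serializer Seekable Pipe JSONMixin Encoder SocketStream BinaryStream object
Serializer is at position 0; next is Seekable.

Seekable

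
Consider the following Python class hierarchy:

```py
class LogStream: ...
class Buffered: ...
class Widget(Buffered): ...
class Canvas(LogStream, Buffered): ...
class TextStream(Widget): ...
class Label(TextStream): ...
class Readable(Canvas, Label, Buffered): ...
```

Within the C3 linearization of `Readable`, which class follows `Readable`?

L[Readable] = Readable + merge(L[Canvas], L[Label], L[Buffered], [Canvas Label Buffered])
  take Canvas:  [Canvas LogStream Buffered object] + [Label TextStream Widget Buffered object] + [Buffered object] + [Canvas Label Buffered]
  take LogStream:  [LogStream Buffered object] + [Label TextStream Widget Buffered object] + [Buffered object] + [Label Buffered]
  take Label:  [Buffered object] + [Label TextStream Widget Buffered object] + [Buffered object] + [Label Buffered]
  take TextStream:  [Buffered object] + [TextStream Widget Buffered object] + [Buffered object] + [Buffered]
  take Widget:  [Buffered object] + [Widget Buffered object] + [Buffered object] + [Buffered]
  take Buffered:  [Buffered object] + [Buffered object] + [Buffered object] + [Buffered]
  take object:  [object] + [object] + [object]
MRO: Readable Canvas LogStream Label TextStream Widget Buffered object
Readable is at position 0; next is Canvas.

Canvas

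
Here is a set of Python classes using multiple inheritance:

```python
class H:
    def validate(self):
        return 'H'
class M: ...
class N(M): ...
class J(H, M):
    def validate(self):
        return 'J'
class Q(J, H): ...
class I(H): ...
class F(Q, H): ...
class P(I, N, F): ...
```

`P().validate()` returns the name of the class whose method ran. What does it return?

L[P] = P + merge(L[I], L[N], L[F], [I N F])
  take I:  [I H object] + [N M object] + [F Q J H M object] + [I N F]
  take N:  [H object] + [N M object] + [F Q J H M object] + [N F]
  take F:  [H object] + [M object] + [F Q J H M object] + [F]
  take Q:  [H object] + [M object] + [Q J H M object]
  take J:  [H object] + [M object] + [J H M object]
  take H:  [H object] + [M object] + [H M object]
  take M:  [object] + [M object] + [M object]
  take object:  [object] + [object] + [object]
MRO: P I N F Q J H M object
validate is defined in: H, J. First along the MRO is J.

J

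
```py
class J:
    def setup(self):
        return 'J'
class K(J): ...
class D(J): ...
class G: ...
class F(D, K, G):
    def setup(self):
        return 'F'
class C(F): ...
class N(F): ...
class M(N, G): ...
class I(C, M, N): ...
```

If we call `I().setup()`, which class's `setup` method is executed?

F

L[I] = I + merge(L[C], L[M], L[N], [C M N])
  take C:  [C F D K J G object] + [M N F D K J G object] + [N F D K J G object] + [C M N]
  take M:  [F D K J G object] + [M N F D K J G object] + [N F D K J G object] + [M N]
  take N:  [F D K J G object] + [N F D K J G object] + [N F D K J G object] + [N]
  take F:  [F D K J G object] + [F D K J G object] + [F D K J G object]
  take D:  [D K J G object] + [D K J G object] + [D K J G object]
  take K:  [K J G object] + [K J G object] + [K J G object]
  take J:  [J G object] + [J G object] + [J G object]
  take G:  [G object] + [G object] + [G object]
  take object:  [object] + [object] + [object]
MRO: I C M N F D K J G object
setup is defined in: F, J. First along the MRO is F.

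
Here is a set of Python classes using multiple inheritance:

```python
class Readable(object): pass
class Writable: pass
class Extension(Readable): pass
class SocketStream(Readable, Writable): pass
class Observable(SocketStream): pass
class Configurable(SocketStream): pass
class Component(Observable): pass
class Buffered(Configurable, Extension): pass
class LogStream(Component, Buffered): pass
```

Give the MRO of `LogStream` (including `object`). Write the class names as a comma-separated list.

L[LogStream] = LogStream + merge(L[Component], L[Buffered], [Component Buffered])
  take Component:  [Component Observable SocketStream Readable Writable object] + [Buffered Configurable SocketStream Extension Readable Writable object] + [Component Buffered]
  take Observable:  [Observable SocketStream Readable Writable object] + [Buffered Configurable SocketStream Extension Readable Writable object] + [Buffered]
  take Buffered:  [SocketStream Readable Writable object] + [Buffered Configurable SocketStream Extension Readable Writable object] + [Buffered]
  take Configurable:  [SocketStream Readable Writable object] + [Configurable SocketStream Extension Readable Writable object]
  take SocketStream:  [SocketStream Readable Writable object] + [SocketStream Extension Readable Writable object]
  take Extension:  [Readable Writable object] + [Extension Readable Writable object]
  take Readable:  [Readable Writable object] + [Readable Writable object]
  take Writable:  [Writable object] + [Writable object]
  take object:  [object] + [object]

LogStream, Component, Observable, Buffered, Configurable, SocketStream, Extension, Readable, Writable, object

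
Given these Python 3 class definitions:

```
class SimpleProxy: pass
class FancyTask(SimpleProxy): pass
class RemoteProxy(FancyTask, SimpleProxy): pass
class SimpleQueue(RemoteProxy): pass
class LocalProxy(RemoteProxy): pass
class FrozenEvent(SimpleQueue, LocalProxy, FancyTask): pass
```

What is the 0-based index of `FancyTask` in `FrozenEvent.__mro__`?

4

L[FrozenEvent] = FrozenEvent + merge(L[SimpleQueue], L[LocalProxy], L[FancyTask], [SimpleQueue LocalProxy FancyTask])
  take SimpleQueue:  [SimpleQueue RemoteProxy FancyTask SimpleProxy object] + [LocalProxy RemoteProxy FancyTask SimpleProxy object] + [FancyTask SimpleProxy object] + [SimpleQueue LocalProxy FancyTask]
  take LocalProxy:  [RemoteProxy FancyTask SimpleProxy object] + [LocalProxy RemoteProxy FancyTask SimpleProxy object] + [FancyTask SimpleProxy object] + [LocalProxy FancyTask]
  take RemoteProxy:  [RemoteProxy FancyTask SimpleProxy object] + [RemoteProxy FancyTask SimpleProxy object] + [FancyTask SimpleProxy object] + [FancyTask]
  take FancyTask:  [FancyTask SimpleProxy object] + [FancyTask SimpleProxy object] + [FancyTask SimpleProxy object] + [FancyTask]
  take SimpleProxy:  [SimpleProxy object] + [SimpleProxy object] + [SimpleProxy object]
  take object:  [object] + [object] + [object]
MRO: FrozenEvent SimpleQueue LocalProxy RemoteProxy FancyTask SimpleProxy object
FancyTask sits at index 4.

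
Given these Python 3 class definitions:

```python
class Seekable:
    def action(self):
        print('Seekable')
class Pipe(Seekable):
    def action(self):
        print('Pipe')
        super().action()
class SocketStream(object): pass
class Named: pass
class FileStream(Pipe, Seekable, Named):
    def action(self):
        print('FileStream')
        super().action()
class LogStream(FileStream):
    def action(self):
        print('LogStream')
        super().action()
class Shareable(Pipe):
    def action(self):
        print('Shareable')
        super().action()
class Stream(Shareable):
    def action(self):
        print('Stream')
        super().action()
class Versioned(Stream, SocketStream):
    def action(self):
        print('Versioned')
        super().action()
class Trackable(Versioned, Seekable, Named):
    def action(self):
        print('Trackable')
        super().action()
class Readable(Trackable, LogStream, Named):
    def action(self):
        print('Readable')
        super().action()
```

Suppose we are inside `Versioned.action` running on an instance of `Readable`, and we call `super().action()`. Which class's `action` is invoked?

Stream

L[Readable] = Readable + merge(L[Trackable], L[LogStream], L[Named], [Trackable LogStream Named])
  take Trackable:  [Trackable Versioned Stream Shareable Pipe Seekable SocketStream Named object] + [LogStream FileStream Pipe Seekable Named object] + [Named object] + [Trackable LogStream Named]
  take Versioned:  [Versioned Stream Shareable Pipe Seekable SocketStream Named object] + [LogStream FileStream Pipe Seekable Named object] + [Named object] + [LogStream Named]
  take Stream:  [Stream Shareable Pipe Seekable SocketStream Named object] + [LogStream FileStream Pipe Seekable Named object] + [Named object] + [LogStream Named]
  take Shareable:  [Shareable Pipe Seekable SocketStream Named object] + [LogStream FileStream Pipe Seekable Named object] + [Named object] + [LogStream Named]
  take LogStream:  [Pipe Seekable SocketStream Named object] + [LogStream FileStream Pipe Seekable Named object] + [Named object] + [LogStream Named]
  take FileStream:  [Pipe Seekable SocketStream Named object] + [FileStream Pipe Seekable Named object] + [Named object] + [Named]
  take Pipe:  [Pipe Seekable SocketStream Named object] + [Pipe Seekable Named object] + [Named object] + [Named]
  take Seekable:  [Seekable SocketStream Named object] + [Seekable Named object] + [Named object] + [Named]
  take SocketStream:  [SocketStream Named object] + [Named object] + [Named object] + [Named]
  take Named:  [Named object] + [Named object] + [Named object] + [Named]
  take object:  [object] + [object] + [object]
MRO: Readable Trackable Versioned Stream Shareable LogStream FileStream Pipe Seekable SocketStream Named object
super() in Versioned.action on a Readable instance goes to the class after Versioned in Readable's MRO: Stream.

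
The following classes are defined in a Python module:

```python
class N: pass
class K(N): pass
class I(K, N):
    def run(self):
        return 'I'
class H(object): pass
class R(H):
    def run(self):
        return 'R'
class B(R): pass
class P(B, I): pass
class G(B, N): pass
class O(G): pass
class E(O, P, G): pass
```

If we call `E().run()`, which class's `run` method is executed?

L[E] = E + merge(L[O], L[P], L[G], [O P G])
  take O:  [O G B R H N object] + [P B R H I K N object] + [G B R H N object] + [O P G]
  take P:  [G B R H N object] + [P B R H I K N object] + [G B R H N object] + [P G]
  take G:  [G B R H N object] + [B R H I K N object] + [G B R H N object] + [G]
  take B:  [B R H N object] + [B R H I K N object] + [B R H N object]
  take R:  [R H N object] + [R H I K N object] + [R H N object]
  take H:  [H N object] + [H I K N object] + [H N object]
  take I:  [N object] + [I K N object] + [N object]
  take K:  [N object] + [K N object] + [N object]
  take N:  [N object] + [N object] + [N object]
  take object:  [object] + [object] + [object]
MRO: E O P G B R H I K N object
run is defined in: I, R. First along the MRO is R.

R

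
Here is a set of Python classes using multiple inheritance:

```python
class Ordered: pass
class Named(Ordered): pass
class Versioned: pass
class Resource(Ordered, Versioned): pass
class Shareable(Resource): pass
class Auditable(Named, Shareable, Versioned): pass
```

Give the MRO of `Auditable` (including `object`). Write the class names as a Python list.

[Auditable, Named, Shareable, Resource, Ordered, Versioned, object]

L[Auditable] = Auditable + merge(L[Named], L[Shareable], L[Versioned], [Named Shareable Versioned])
  take Named:  [Named Ordered object] + [Shareable Resource Ordered Versioned object] + [Versioned object] + [Named Shareable Versioned]
  take Shareable:  [Ordered object] + [Shareable Resource Ordered Versioned object] + [Versioned object] + [Shareable Versioned]
  take Resource:  [Ordered object] + [Resource Ordered Versioned object] + [Versioned object] + [Versioned]
  take Ordered:  [Ordered object] + [Ordered Versioned object] + [Versioned object] + [Versioned]
  take Versioned:  [object] + [Versioned object] + [Versioned object] + [Versioned]
  take object:  [object] + [object] + [object]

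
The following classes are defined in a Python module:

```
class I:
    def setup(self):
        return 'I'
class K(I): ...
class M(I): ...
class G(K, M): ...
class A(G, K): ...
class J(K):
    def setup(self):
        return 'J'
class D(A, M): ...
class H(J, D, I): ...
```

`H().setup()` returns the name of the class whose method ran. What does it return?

L[H] = H + merge(L[J], L[D], L[I], [J D I])
  take J:  [J K I object] + [D A G K M I object] + [I object] + [J D I]
  take D:  [K I object] + [D A G K M I object] + [I object] + [D I]
  take A:  [K I object] + [A G K M I object] + [I object] + [I]
  take G:  [K I object] + [G K M I object] + [I object] + [I]
  take K:  [K I object] + [K M I object] + [I object] + [I]
  take M:  [I object] + [M I object] + [I object] + [I]
  take I:  [I object] + [I object] + [I object] + [I]
  take object:  [object] + [object] + [object]
MRO: H J D A G K M I object
setup is defined in: I, J. First along the MRO is J.

J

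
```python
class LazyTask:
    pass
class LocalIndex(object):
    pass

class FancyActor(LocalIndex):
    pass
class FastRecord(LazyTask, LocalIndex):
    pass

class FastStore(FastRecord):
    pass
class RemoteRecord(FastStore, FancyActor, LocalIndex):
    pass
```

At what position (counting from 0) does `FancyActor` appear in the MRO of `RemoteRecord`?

L[RemoteRecord] = RemoteRecord + merge(L[FastStore], L[FancyActor], L[LocalIndex], [FastStore FancyActor LocalIndex])
  take FastStore:  [FastStore FastRecord LazyTask LocalIndex object] + [FancyActor LocalIndex object] + [LocalIndex object] + [FastStore FancyActor LocalIndex]
  take FastRecord:  [FastRecord LazyTask LocalIndex object] + [FancyActor LocalIndex object] + [LocalIndex object] + [FancyActor LocalIndex]
  take LazyTask:  [LazyTask LocalIndex object] + [FancyActor LocalIndex object] + [LocalIndex object] + [FancyActor LocalIndex]
  take FancyActor:  [LocalIndex object] + [FancyActor LocalIndex object] + [LocalIndex object] + [FancyActor LocalIndex]
  take LocalIndex:  [LocalIndex object] + [LocalIndex object] + [LocalIndex object] + [LocalIndex]
  take object:  [object] + [object] + [object]
MRO: RemoteRecord FastStore FastRecord LazyTask FancyActor LocalIndex object
FancyActor sits at index 4.

4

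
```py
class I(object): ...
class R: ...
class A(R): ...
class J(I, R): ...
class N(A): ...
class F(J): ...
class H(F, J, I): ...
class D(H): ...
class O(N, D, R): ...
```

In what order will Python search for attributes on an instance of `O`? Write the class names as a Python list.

[O, N, A, D, H, F, J, I, R, object]

L[O] = O + merge(L[N], L[D], L[R], [N D R])
  take N:  [N A R object] + [D H F J I R object] + [R object] + [N D R]
  take A:  [A R object] + [D H F J I R object] + [R object] + [D R]
  take D:  [R object] + [D H F J I R object] + [R object] + [D R]
  take H:  [R object] + [H F J I R object] + [R object] + [R]
  take F:  [R object] + [F J I R object] + [R object] + [R]
  take J:  [R object] + [J I R object] + [R object] + [R]
  take I:  [R object] + [I R object] + [R object] + [R]
  take R:  [R object] + [R object] + [R object] + [R]
  take object:  [object] + [object] + [object]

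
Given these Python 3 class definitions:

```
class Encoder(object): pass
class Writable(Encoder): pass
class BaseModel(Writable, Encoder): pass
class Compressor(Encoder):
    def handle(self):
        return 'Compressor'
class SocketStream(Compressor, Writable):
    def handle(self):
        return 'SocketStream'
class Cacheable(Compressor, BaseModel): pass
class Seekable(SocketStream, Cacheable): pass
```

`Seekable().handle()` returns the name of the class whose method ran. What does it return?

L[Seekable] = Seekable + merge(L[SocketStream], L[Cacheable], [SocketStream Cacheable])
  take SocketStream:  [SocketStream Compressor Writable Encoder object] + [Cacheable Compressor BaseModel Writable Encoder object] + [SocketStream Cacheable]
  take Cacheable:  [Compressor Writable Encoder object] + [Cacheable Compressor BaseModel Writable Encoder object] + [Cacheable]
  take Compressor:  [Compressor Writable Encoder object] + [Compressor BaseModel Writable Encoder object]
  take BaseModel:  [Writable Encoder object] + [BaseModel Writable Encoder object]
  take Writable:  [Writable Encoder object] + [Writable Encoder object]
  take Encoder:  [Encoder object] + [Encoder object]
  take object:  [object] + [object]
MRO: Seekable SocketStream Cacheable Compressor BaseModel Writable Encoder object
handle is defined in: Compressor, SocketStream. First along the MRO is SocketStream.

SocketStream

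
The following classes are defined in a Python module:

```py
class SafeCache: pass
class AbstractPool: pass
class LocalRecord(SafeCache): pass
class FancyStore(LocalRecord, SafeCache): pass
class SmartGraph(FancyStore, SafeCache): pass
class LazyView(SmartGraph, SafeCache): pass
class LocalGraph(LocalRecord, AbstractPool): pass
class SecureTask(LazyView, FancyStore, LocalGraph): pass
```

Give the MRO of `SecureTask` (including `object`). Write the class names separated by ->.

SecureTask -> LazyView -> SmartGraph -> FancyStore -> LocalGraph -> LocalRecord -> SafeCache -> AbstractPool -> object

L[SecureTask] = SecureTask + merge(L[LazyView], L[FancyStore], L[LocalGraph], [LazyView FancyStore LocalGraph])
  take LazyView:  [LazyView SmartGraph FancyStore LocalRecord SafeCache object] + [FancyStore LocalRecord SafeCache object] + [LocalGraph LocalRecord SafeCache AbstractPool object] + [LazyView FancyStore LocalGraph]
  take SmartGraph:  [SmartGraph FancyStore LocalRecord SafeCache object] + [FancyStore LocalRecord SafeCache object] + [LocalGraph LocalRecord SafeCache AbstractPool object] + [FancyStore LocalGraph]
  take FancyStore:  [FancyStore LocalRecord SafeCache object] + [FancyStore LocalRecord SafeCache object] + [LocalGraph LocalRecord SafeCache AbstractPool object] + [FancyStore LocalGraph]
  take LocalGraph:  [LocalRecord SafeCache object] + [LocalRecord SafeCache object] + [LocalGraph LocalRecord SafeCache AbstractPool object] + [LocalGraph]
  take LocalRecord:  [LocalRecord SafeCache object] + [LocalRecord SafeCache object] + [LocalRecord SafeCache AbstractPool object]
  take SafeCache:  [SafeCache object] + [SafeCache object] + [SafeCache AbstractPool object]
  take AbstractPool:  [object] + [object] + [AbstractPool object]
  take object:  [object] + [object] + [object]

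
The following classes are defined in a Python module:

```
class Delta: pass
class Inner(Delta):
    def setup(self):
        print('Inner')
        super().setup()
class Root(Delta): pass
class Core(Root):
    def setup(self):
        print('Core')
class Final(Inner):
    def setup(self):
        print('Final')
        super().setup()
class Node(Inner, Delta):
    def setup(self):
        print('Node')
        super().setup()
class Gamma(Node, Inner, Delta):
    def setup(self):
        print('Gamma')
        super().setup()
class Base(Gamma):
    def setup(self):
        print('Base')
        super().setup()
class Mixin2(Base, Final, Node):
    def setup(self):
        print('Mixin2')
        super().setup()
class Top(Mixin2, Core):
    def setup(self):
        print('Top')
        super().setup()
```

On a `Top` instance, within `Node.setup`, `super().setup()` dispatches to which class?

L[Top] = Top + merge(L[Mixin2], L[Core], [Mixin2 Core])
  take Mixin2:  [Mixin2 Base Gamma Final Node Inner Delta object] + [Core Root Delta object] + [Mixin2 Core]
  take Base:  [Base Gamma Final Node Inner Delta object] + [Core Root Delta object] + [Core]
  take Gamma:  [Gamma Final Node Inner Delta object] + [Core Root Delta object] + [Core]
  take Final:  [Final Node Inner Delta object] + [Core Root Delta object] + [Core]
  take Node:  [Node Inner Delta object] + [Core Root Delta object] + [Core]
  take Inner:  [Inner Delta object] + [Core Root Delta object] + [Core]
  take Core:  [Delta object] + [Core Root Delta object] + [Core]
  take Root:  [Delta object] + [Root Delta object]
  take Delta:  [Delta object] + [Delta object]
  take object:  [object] + [object]
MRO: Top Mixin2 Base Gamma Final Node Inner Core Root Delta object
super() in Node.setup on a Top instance goes to the class after Node in Top's MRO: Inner.

Inner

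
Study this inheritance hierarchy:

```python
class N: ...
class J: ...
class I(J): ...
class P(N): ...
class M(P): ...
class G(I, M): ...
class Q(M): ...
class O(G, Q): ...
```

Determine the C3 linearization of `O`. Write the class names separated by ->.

L[O] = O + merge(L[G], L[Q], [G Q])
  take G:  [G I J M P N object] + [Q M P N object] + [G Q]
  take I:  [I J M P N object] + [Q M P N object] + [Q]
  take J:  [J M P N object] + [Q M P N object] + [Q]
  take Q:  [M P N object] + [Q M P N object] + [Q]
  take M:  [M P N object] + [M P N object]
  take P:  [P N object] + [P N object]
  take N:  [N object] + [N object]
  take object:  [object] + [object]

O -> G -> I -> J -> Q -> M -> P -> N -> object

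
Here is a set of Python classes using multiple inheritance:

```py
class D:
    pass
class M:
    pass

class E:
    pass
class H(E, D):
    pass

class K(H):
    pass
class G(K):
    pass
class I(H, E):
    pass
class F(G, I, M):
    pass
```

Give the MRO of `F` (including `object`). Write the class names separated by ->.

F -> G -> K -> I -> H -> E -> D -> M -> object

L[F] = F + merge(L[G], L[I], L[M], [G I M])
  take G:  [G K H E D object] + [I H E D object] + [M object] + [G I M]
  take K:  [K H E D object] + [I H E D object] + [M object] + [I M]
  take I:  [H E D object] + [I H E D object] + [M object] + [I M]
  take H:  [H E D object] + [H E D object] + [M object] + [M]
  take E:  [E D object] + [E D object] + [M object] + [M]
  take D:  [D object] + [D object] + [M object] + [M]
  take M:  [object] + [object] + [M object] + [M]
  take object:  [object] + [object] + [object]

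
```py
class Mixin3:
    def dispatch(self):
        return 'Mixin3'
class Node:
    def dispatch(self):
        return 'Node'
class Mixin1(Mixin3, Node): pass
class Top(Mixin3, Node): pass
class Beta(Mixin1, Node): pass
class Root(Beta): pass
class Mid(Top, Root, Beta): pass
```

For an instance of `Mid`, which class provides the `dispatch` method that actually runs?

Mixin3

L[Mid] = Mid + merge(L[Top], L[Root], L[Beta], [Top Root Beta])
  take Top:  [Top Mixin3 Node object] + [Root Beta Mixin1 Mixin3 Node object] + [Beta Mixin1 Mixin3 Node object] + [Top Root Beta]
  take Root:  [Mixin3 Node object] + [Root Beta Mixin1 Mixin3 Node object] + [Beta Mixin1 Mixin3 Node object] + [Root Beta]
  take Beta:  [Mixin3 Node object] + [Beta Mixin1 Mixin3 Node object] + [Beta Mixin1 Mixin3 Node object] + [Beta]
  take Mixin1:  [Mixin3 Node object] + [Mixin1 Mixin3 Node object] + [Mixin1 Mixin3 Node object]
  take Mixin3:  [Mixin3 Node object] + [Mixin3 Node object] + [Mixin3 Node object]
  take Node:  [Node object] + [Node object] + [Node object]
  take object:  [object] + [object] + [object]
MRO: Mid Top Root Beta Mixin1 Mixin3 Node object
dispatch is defined in: Mixin3, Node. First along the MRO is Mixin3.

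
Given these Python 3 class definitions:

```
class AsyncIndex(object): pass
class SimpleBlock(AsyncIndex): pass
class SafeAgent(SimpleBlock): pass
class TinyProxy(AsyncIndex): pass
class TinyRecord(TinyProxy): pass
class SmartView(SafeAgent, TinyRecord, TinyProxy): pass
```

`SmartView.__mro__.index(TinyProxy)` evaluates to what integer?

L[SmartView] = SmartView + merge(L[SafeAgent], L[TinyRecord], L[TinyProxy], [SafeAgent TinyRecord TinyProxy])
  take SafeAgent:  [SafeAgent SimpleBlock AsyncIndex object] + [TinyRecord TinyProxy AsyncIndex object] + [TinyProxy AsyncIndex object] + [SafeAgent TinyRecord TinyProxy]
  take SimpleBlock:  [SimpleBlock AsyncIndex object] + [TinyRecord TinyProxy AsyncIndex object] + [TinyProxy AsyncIndex object] + [TinyRecord TinyProxy]
  take TinyRecord:  [AsyncIndex object] + [TinyRecord TinyProxy AsyncIndex object] + [TinyProxy AsyncIndex object] + [TinyRecord TinyProxy]
  take TinyProxy:  [AsyncIndex object] + [TinyProxy AsyncIndex object] + [TinyProxy AsyncIndex object] + [TinyProxy]
  take AsyncIndex:  [AsyncIndex object] + [AsyncIndex object] + [AsyncIndex object]
  take object:  [object] + [object] + [object]
MRO: SmartView SafeAgent SimpleBlock TinyRecord TinyProxy AsyncIndex object
TinyProxy sits at index 4.

4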